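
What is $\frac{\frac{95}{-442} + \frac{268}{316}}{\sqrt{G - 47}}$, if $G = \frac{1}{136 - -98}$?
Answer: $- \frac{66327 i \sqrt{285922}}{383993246} \approx - 0.092361 i$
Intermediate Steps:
$G = \frac{1}{234}$ ($G = \frac{1}{136 + 98} = \frac{1}{234} \approx 0.0042735$)
$\frac{\frac{95}{-442} + \frac{268}{316}}{\sqrt{G - 47}} = \frac{\frac{95}{-442} + \frac{268}{316}}{\sqrt{\frac{1}{234} - 47}} = \frac{95 \left(- \frac{1}{442}\right) + 268 \cdot \frac{1}{316}}{\sqrt{- \frac{10997}{234}}} = \frac{- \frac{95}{442} + \frac{67}{79}}{\frac{1}{78} i \sqrt{285922}} = \frac{22109 \left(- \frac{3 i \sqrt{285922}}{10997}\right)}{34918} = - \frac{66327 i \sqrt{285922}}{383993246}$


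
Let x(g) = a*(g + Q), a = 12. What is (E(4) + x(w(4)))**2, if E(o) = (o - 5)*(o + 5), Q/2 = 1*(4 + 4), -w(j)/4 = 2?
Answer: 7569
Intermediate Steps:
w(j) = -8 (w(j) = -4*2 = -8)
Q = 16 (Q = 2*(1*(4 + 4)) = 2*(1*8) = 2*8 = 16)
x(g) = 192 + 12*g (x(g) = 12*(g + 16) = 12*(16 + g) = 192 + 12*g)
E(o) = (-5 + o)*(5 + o)
(E(4) + x(w(4)))**2 = ((-25 + 4**2) + (192 + 12*(-8)))**2 = ((-25 + 16) + (192 - 96))**2 = (-9 + 96)**2 = 87**2 = 7569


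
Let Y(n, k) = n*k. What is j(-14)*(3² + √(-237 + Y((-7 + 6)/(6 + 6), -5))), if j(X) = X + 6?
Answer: -72 - 4*I*√8517/3 ≈ -72.0 - 123.05*I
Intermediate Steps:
j(X) = 6 + X
Y(n, k) = k*n
j(-14)*(3² + √(-237 + Y((-7 + 6)/(6 + 6), -5))) = (6 - 14)*(3² + √(-237 - 5*(-7 + 6)/(6 + 6))) = -8*(9 + √(-237 - (-5)/12)) = -8*(9 + √(-237 - 5*(-1/12))) = -8*(9 + √(-237 + 5/12)) = -8*(9 + √(-2839/12)) = -8*(9 + I*√8517/6) = -72 - 4*I*√8517/3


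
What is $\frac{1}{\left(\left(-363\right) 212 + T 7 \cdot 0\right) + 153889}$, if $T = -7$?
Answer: $\frac{1}{76933} \approx 1.2998 \cdot 10^{-5}$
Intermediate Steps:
$\frac{1}{\left(\left(-363\right) 212 + T 7 \cdot 0\right) + 153889} = \frac{1}{\left(\left(-363\right) 212 + \left(-7\right) 7 \cdot 0\right) + 153889} = \frac{1}{\left(-76956 - 0\right) + 153889} = \frac{1}{\left(-76956 + 0\right) + 153889} = \frac{1}{-76956 + 153889} = \frac{1}{76933}$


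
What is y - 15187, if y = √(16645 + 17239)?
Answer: -15187 + 2*√8471 ≈ -15003.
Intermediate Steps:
y = 2*√8471 (y = √33884 = 2*√8471 ≈ 184.08)
y - 15187 = 2*√8471 - 15187 = -15187 + 2*√8471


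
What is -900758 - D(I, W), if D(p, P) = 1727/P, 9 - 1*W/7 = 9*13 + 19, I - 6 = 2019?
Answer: -800772135/889 ≈ -9.0076e+5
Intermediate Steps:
I = 2025 (I = 6 + 2019 = 2025)
W = -889 (W = 63 - 7*(9*13 + 19) = 63 - 7*(117 + 19) = 63 - 7*136 = 63 - 952 = -889)
-900758 - D(I, W) = -900758 - 1727/(-889) = -900758 - 1727*(-1)/889 = -900758 - 1*(-1727/889) = -900758 + 1727/889 = -800772135/889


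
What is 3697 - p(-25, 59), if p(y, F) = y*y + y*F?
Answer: 4547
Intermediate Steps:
p(y, F) = y**2 + F*y
3697 - p(-25, 59) = 3697 - (-25)*(59 - 25) = 3697 - (-25)*34 = 3697 - 1*(-850) = 3697 + 850 = 4547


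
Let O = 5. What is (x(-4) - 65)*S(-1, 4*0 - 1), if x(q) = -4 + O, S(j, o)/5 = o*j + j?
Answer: 0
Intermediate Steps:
S(j, o) = 5*j + 5*j*o (S(j, o) = 5*(o*j + j) = 5*(j*o + j) = 5*(j + j*o) = 5*j + 5*j*o)
x(q) = 1 (x(q) = -4 + 5 = 1)
(x(-4) - 65)*S(-1, 4*0 - 1) = (1 - 65)*(5*(-1)*(1 + (4*0 - 1))) = -320*(-1)*(1 + (0 - 1)) = -320*(-1)*(1 - 1) = -320*(-1)*0 = -64*0 = 0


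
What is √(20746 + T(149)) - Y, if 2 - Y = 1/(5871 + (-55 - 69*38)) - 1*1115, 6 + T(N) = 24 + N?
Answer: -3567697/3194 + √20913 ≈ -972.39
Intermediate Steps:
T(N) = 18 + N (T(N) = -6 + (24 + N) = 18 + N)
Y = 3567697/3194 (Y = 2 - (1/(5871 + (-55 - 69*38)) - 1*1115) = 2 - (1/(5871 + (-55 - 2622)) - 1115) = 2 - (1/(5871 - 2677) - 1115) = 2 - (1/3194 - 1115) = 2 - 1*(-3561309/3194) = 2 + 3561309/3194 = 3567697/3194 ≈ 1117.0)
√(20746 + T(149)) - Y = √(20746 + (18 + 149)) - 1*3567697/3194 = √(20746 + 167) - 3567697/3194 = √20913 - 3567697/3194 = -3567697/3194 + √20913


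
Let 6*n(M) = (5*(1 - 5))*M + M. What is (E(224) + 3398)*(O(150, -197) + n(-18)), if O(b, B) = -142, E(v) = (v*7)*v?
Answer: -30143550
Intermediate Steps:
E(v) = 7*v**2 (E(v) = (7*v)*v = 7*v**2)
n(M) = -19*M/6 (n(M) = ((5*(1 - 5))*M + M)/6 = ((5*(-4))*M + M)/6 = (-20*M + M)/6 = (-19*M)/6 = -19*M/6)
(E(224) + 3398)*(O(150, -197) + n(-18)) = (7*224**2 + 3398)*(-142 - 19/6*(-18)) = (7*50176 + 3398)*(-142 + 57) = (351232 + 3398)*(-85) = 354630*(-85) = -30143550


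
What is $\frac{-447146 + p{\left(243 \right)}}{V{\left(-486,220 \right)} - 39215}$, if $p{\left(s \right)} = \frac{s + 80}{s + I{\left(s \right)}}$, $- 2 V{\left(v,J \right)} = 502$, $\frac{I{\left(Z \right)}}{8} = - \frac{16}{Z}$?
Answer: $\frac{26346210977}{2325376186} \approx 11.33$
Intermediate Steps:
$I{\left(Z \right)} = - \frac{128}{Z}$ ($I{\left(Z \right)} = 8 \left(- \frac{16}{Z}\right) = - \frac{128}{Z}$)
$V{\left(v,J \right)} = -251$ ($V{\left(v,J \right)} = \left(- \frac{1}{2}\right) 502 = -251$)
$p{\left(s \right)} = \frac{80 + s}{s - \frac{128}{s}}$ ($p{\left(s \right)} = \frac{s + 80}{s - \frac{128}{s}} = \frac{80 + s}{s - \frac{128}{s}}$)
$\frac{-447146 + p{\left(243 \right)}}{V{\left(-486,220 \right)} - 39215} = \frac{-447146 + \frac{243 \left(80 + 243\right)}{-128 + 243^{2}}}{-251 - 39215} = \frac{-447146 + 243 \frac{1}{-128 + 59049} \cdot 323}{-39466} = \left(-447146 + 243 \cdot \frac{1}{58921} \cdot 323\right) \left(- \frac{1}{39466}\right) = \left(-447146 + \frac{78489}{58921}\right) \left(- \frac{1}{39466}\right) = \left(- \frac{26346210977}{58921}\right) \left(- \frac{1}{39466}\right) = \frac{26346210977}{2325376186}$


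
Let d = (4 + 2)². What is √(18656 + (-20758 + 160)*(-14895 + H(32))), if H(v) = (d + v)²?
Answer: √211580714 ≈ 14546.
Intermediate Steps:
d = 36 (d = 6² = 36)
H(v) = (36 + v)²
√(18656 + (-20758 + 160)*(-14895 + H(32))) = √(18656 + (-20758 + 160)*(-14895 + (36 + 32)²)) = √(18656 - 20598*(-14895 + 68²)) = √(18656 - 20598*(-14895 + 4624)) = √(18656 - 20598*(-10271)) = √(18656 + 211562058) = √211580714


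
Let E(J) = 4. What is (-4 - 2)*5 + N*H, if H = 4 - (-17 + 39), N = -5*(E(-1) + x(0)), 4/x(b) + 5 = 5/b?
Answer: 330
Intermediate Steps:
x(b) = 4/(-5 + 5/b)
N = -20 (N = -5*(4 - 4*0/(-5 + 5*0)) = -5*(4 - 4*0/(-5 + 0)) = -5*(4 - 4*0/(-5)) = -5*(4 - 4*0*(-⅕)) = -5*(4 + 0) = -5*4 = -20)
H = -18 (H = 4 - 1*22 = 4 - 22 = -18)
(-4 - 2)*5 + N*H = (-4 - 2)*5 - 20*(-18) = -6*5 + 360 = -30 + 360 = 330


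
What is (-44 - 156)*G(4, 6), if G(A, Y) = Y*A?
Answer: -4800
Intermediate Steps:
G(A, Y) = A*Y
(-44 - 156)*G(4, 6) = (-44 - 156)*(4*6) = -200*24 = -4800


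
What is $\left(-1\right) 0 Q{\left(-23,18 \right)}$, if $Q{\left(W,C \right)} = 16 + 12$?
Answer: $0$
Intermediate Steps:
$Q{\left(W,C \right)} = 28$
$\left(-1\right) 0 Q{\left(-23,18 \right)} = \left(-1\right) 0 \cdot 28 = 0 \cdot 28 = 0$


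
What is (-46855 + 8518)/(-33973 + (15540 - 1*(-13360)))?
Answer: 12779/1691 ≈ 7.5571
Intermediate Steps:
(-46855 + 8518)/(-33973 + (15540 - 1*(-13360))) = -38337/(-33973 + (15540 + 13360)) = -38337/(-33973 + 28900) = -38337/(-5073) = -38337*(-1/5073) = 12779/1691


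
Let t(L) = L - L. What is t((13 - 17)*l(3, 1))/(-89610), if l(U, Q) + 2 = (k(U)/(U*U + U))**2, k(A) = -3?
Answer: 0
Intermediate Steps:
l(U, Q) = -2 + 9/(U + U**2)**2 (l(U, Q) = -2 + (-3/(U*U + U))**2 = -2 + (-3/(U**2 + U))**2 = -2 + (-3/(U + U**2))**2 = -2 + 9/(U + U**2)**2)
t(L) = 0
t((13 - 17)*l(3, 1))/(-89610) = 0/(-89610) = 0*(-1/89610) = 0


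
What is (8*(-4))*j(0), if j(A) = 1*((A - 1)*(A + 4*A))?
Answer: 0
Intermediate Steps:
j(A) = 5*A*(-1 + A) (j(A) = 1*((-1 + A)*(5*A)) = 1*(5*A*(-1 + A)) = 5*A*(-1 + A))
(8*(-4))*j(0) = (8*(-4))*(5*0*(-1 + 0)) = -160*0*(-1) = -32*0 = 0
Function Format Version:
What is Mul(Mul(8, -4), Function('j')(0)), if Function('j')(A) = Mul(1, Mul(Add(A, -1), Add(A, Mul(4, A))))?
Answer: 0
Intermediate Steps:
Function('j')(A) = Mul(5, A, Add(-1, A)) (Function('j')(A) = Mul(1, Mul(Add(-1, A), Mul(5, A))) = Mul(1, Mul(5, A, Add(-1, A))) = Mul(5, A, Add(-1, A)))
Mul(Mul(8, -4), Function('j')(0)) = Mul(Mul(8, -4), Mul(5, 0, Add(-1, 0))) = Mul(-32, Mul(5, 0, -1)) = Mul(-32, 0) = 0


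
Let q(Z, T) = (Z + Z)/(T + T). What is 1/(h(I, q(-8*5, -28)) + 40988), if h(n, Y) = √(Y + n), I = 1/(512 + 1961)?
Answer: 709543268/29082759444047 - √428222207/29082759444047 ≈ 2.4397e-5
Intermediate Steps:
I = 1/2473 ≈ 0.00040437
q(Z, T) = Z/T (q(Z, T) = (2*Z)/((2*T)) = (2*Z)*(1/(2*T)) = Z/T)
1/(h(I, q(-8*5, -28)) + 40988) = 1/(√(-8*5/(-28) + 1/2473) + 40988) = 1/(√(-1*40*(-1/28) + 1/2473) + 40988) = 1/(√(-40*(-1/28) + 1/2473) + 40988) = 1/(√(10/7 + 1/2473) + 40988) = 1/(√(24737/17311) + 40988) = 1/(√428222207/17311 + 40988) = 1/(40988 + √428222207/17311)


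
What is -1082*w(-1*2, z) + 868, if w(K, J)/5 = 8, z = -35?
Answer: -42412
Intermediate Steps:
w(K, J) = 40 (w(K, J) = 5*8 = 40)
-1082*w(-1*2, z) + 868 = -1082*40 + 868 = -43280 + 868 = -42412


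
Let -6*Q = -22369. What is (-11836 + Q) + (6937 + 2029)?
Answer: 5149/6 ≈ 858.17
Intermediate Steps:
Q = 22369/6 (Q = -1/6*(-22369) = 22369/6 ≈ 3728.2)
(-11836 + Q) + (6937 + 2029) = (-11836 + 22369/6) + (6937 + 2029) = -48647/6 + 8966 = 5149/6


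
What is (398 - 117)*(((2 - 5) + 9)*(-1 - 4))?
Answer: -8430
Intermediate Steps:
(398 - 117)*(((2 - 5) + 9)*(-1 - 4)) = 281*((-3 + 9)*(-5)) = 281*(6*(-5)) = 281*(-30) = -8430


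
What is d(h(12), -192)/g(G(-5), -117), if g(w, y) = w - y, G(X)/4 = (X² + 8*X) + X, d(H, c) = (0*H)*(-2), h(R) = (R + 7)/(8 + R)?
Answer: 0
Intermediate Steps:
h(R) = (7 + R)/(8 + R)
d(H, c) = 0 (d(H, c) = 0*(-2) = 0)
G(X) = 4*X² + 36*X (G(X) = 4*((X² + 8*X) + X) = 4*(X² + 9*X) = 4*X² + 36*X)
d(h(12), -192)/g(G(-5), -117) = 0/(4*(-5)*(9 - 5) - 1*(-117)) = 0/(4*(-5)*4 + 117) = 0/(-80 + 117) = 0/37 = 0*(1/37) = 0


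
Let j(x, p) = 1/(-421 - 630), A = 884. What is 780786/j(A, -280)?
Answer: -820606086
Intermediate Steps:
j(x, p) = -1/1051 (j(x, p) = 1/(-1051) = -1/1051)
780786/j(A, -280) = 780786/(-1/1051) = 780786*(-1051) = -820606086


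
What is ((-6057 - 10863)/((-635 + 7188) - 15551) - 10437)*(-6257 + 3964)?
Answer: 107650853679/4499 ≈ 2.3928e+7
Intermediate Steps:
((-6057 - 10863)/((-635 + 7188) - 15551) - 10437)*(-6257 + 3964) = (-16920/(6553 - 15551) - 10437)*(-2293) = (-16920/(-8998) - 10437)*(-2293) = (-16920*(-1/8998) - 10437)*(-2293) = (8460/4499 - 10437)*(-2293) = -46947603/4499*(-2293) = 107650853679/4499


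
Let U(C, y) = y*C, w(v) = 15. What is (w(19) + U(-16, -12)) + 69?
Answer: 276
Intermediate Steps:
U(C, y) = C*y
(w(19) + U(-16, -12)) + 69 = (15 - 16*(-12)) + 69 = (15 + 192) + 69 = 207 + 69 = 276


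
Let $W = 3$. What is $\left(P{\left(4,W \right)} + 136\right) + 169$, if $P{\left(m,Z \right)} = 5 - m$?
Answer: $306$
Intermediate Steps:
$\left(P{\left(4,W \right)} + 136\right) + 169 = \left(\left(5 - 4\right) + 136\right) + 169 = \left(1 + 136\right) + 169 = 137 + 169 = 306$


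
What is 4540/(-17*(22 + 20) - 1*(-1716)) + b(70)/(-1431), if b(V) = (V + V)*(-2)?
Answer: 1129550/238977 ≈ 4.7266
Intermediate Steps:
b(V) = -4*V (b(V) = (2*V)*(-2) = -4*V)
4540/(-17*(22 + 20) - 1*(-1716)) + b(70)/(-1431) = 4540/(-17*(22 + 20) - 1*(-1716)) - 4*70/(-1431) = 4540/(-17*42 + 1716) - 280*(-1/1431) = 4540/(-714 + 1716) + 280/1431 = 4540/1002 + 280/1431 = 4540*(1/1002) + 280/1431 = 2270/501 + 280/1431 = 1129550/238977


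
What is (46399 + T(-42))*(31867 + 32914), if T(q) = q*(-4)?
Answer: 3016656827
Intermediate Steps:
T(q) = -4*q
(46399 + T(-42))*(31867 + 32914) = (46399 - 4*(-42))*(31867 + 32914) = (46399 + 168)*64781 = 46567*64781 = 3016656827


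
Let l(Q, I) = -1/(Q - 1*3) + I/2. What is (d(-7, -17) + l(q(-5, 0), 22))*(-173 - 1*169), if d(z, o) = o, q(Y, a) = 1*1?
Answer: 1881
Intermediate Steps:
q(Y, a) = 1
l(Q, I) = I/2 - 1/(-3 + Q) (l(Q, I) = -1/(Q - 3) + I*(1/2) = -1/(-3 + Q) + I/2 = I/2 - 1/(-3 + Q))
(d(-7, -17) + l(q(-5, 0), 22))*(-173 - 1*169) = (-17 + (-2 - 3*22 + 22*1)/(2*(-3 + 1)))*(-173 - 1*169) = (-17 + (1/2)*(-2 - 66 + 22)/(-2))*(-173 - 169) = (-17 + (1/2)*(-1/2)*(-46))*(-342) = (-17 + 23/2)*(-342) = -11/2*(-342) = 1881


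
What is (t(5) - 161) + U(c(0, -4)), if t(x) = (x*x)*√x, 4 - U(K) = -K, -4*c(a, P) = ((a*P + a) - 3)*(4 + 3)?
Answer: -607/4 + 25*√5 ≈ -95.848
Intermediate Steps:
c(a, P) = 21/4 - 7*a/4 - 7*P*a/4 (c(a, P) = -((a*P + a) - 3)*(4 + 3)/4 = -((P*a + a) - 3)*7/4 = -((a + P*a) - 3)*7/4 = -(-3 + a + P*a)*7/4 = -(-21 + 7*a + 7*P*a)/4 = 21/4 - 7*a/4 - 7*P*a/4)
U(K) = 4 + K (U(K) = 4 - (-1)*K = 4 + K)
t(x) = x^(5/2) (t(x) = x²*√x = x^(5/2))
(t(5) - 161) + U(c(0, -4)) = (5^(5/2) - 161) + (4 + (21/4 - 7/4*0 - 7/4*(-4)*0)) = (25*√5 - 161) + (4 + (21/4 + 0 + 0)) = (-161 + 25*√5) + (4 + 21/4) = (-161 + 25*√5) + 37/4 = -607/4 + 25*√5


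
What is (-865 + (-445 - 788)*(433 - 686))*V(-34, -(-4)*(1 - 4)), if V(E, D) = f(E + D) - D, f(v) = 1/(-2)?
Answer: 3577466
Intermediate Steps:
f(v) = -1/2
V(E, D) = -1/2 - D
(-865 + (-445 - 788)*(433 - 686))*V(-34, -(-4)*(1 - 4)) = (-865 + (-445 - 788)*(433 - 686))*(-1/2 - (-1)*(-4*(1 - 4))) = (-865 - 1233*(-253))*(-1/2 - (-1)*(-4*(-3))) = (-865 + 311949)*(-1/2 - (-1)*12) = 311084*(-1/2 - 1*(-12)) = 311084*(-1/2 + 12) = 311084*(23/2) = 3577466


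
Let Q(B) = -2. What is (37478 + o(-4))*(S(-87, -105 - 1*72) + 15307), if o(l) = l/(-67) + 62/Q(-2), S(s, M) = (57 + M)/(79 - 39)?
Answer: 38397016712/67 ≈ 5.7309e+8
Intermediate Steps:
S(s, M) = 57/40 + M/40 (S(s, M) = (57 + M)/40 = (57 + M)*(1/40) = 57/40 + M/40)
o(l) = -31 - l/67 (o(l) = l/(-67) + 62/(-2) = l*(-1/67) + 62*(-1/2) = -l/67 - 31 = -31 - l/67)
(37478 + o(-4))*(S(-87, -105 - 1*72) + 15307) = (37478 + (-31 - 1/67*(-4)))*((57/40 + (-105 - 1*72)/40) + 15307) = (37478 + (-31 + 4/67))*((57/40 + (-105 - 72)/40) + 15307) = (37478 - 2073/67)*((57/40 + (1/40)*(-177)) + 15307) = 2508953*((57/40 - 177/40) + 15307)/67 = 2508953*(-3 + 15307)/67 = (2508953/67)*15304 = 38397016712/67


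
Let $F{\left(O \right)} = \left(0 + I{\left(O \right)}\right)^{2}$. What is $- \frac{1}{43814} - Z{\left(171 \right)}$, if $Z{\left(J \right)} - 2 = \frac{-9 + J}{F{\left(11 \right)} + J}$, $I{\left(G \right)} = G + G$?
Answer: $- \frac{64494863}{28698170} \approx -2.2474$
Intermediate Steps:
$I{\left(G \right)} = 2 G$
$F{\left(O \right)} = 4 O^{2}$ ($F{\left(O \right)} = \left(0 + 2 O\right)^{2} = \left(2 O\right)^{2} = 4 O^{2}$)
$Z{\left(J \right)} = 2 + \frac{-9 + J}{484 + J}$ ($Z{\left(J \right)} = 2 + \frac{-9 + J}{4 \cdot 11^{2} + J} = 2 + \frac{-9 + J}{4 \cdot 121 + J} = 2 + \frac{-9 + J}{484 + J}$)
$- \frac{1}{43814} - Z{\left(171 \right)} = - \frac{1}{43814} - \frac{959 + 3 \cdot 171}{484 + 171} = \left(-1\right) \frac{1}{43814} - \frac{959 + 513}{655} = - \frac{1}{43814} - \frac{1}{655} \cdot 1472 = - \frac{1}{43814} - \frac{1472}{655} = - \frac{64494863}{28698170}$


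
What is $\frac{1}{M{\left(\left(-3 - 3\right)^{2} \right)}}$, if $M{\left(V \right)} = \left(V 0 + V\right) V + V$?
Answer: $\frac{1}{1332} \approx 0.00075075$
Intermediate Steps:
$M{\left(V \right)} = V + V^{2}$ ($M{\left(V \right)} = \left(0 + V\right) V + V = V V + V = V^{2} + V = V + V^{2}$)
$\frac{1}{M{\left(\left(-3 - 3\right)^{2} \right)}} = \frac{1}{\left(-3 - 3\right)^{2} \left(1 + \left(-3 - 3\right)^{2}\right)} = \frac{1}{\left(-6\right)^{2} \left(1 + \left(-6\right)^{2}\right)} = \frac{1}{36 \left(1 + 36\right)} = \frac{1}{36 \cdot 37} = \frac{1}{1332}$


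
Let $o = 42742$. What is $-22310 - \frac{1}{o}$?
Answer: $- \frac{953574021}{42742} \approx -22310.0$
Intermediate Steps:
$-22310 - \frac{1}{o} = -22310 - \frac{1}{42742} = - \frac{953574021}{42742}$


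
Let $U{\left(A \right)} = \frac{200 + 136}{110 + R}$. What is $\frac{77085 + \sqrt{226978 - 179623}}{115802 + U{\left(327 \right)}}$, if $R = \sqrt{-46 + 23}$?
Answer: $\frac{18036664425585}{27096540223138} + \frac{233984101 \sqrt{47355}}{27096540223138} + \frac{28 i \sqrt{1089165}}{13548270111569} + \frac{2158380 i \sqrt{23}}{13548270111569} \approx 0.66752 + 7.6618 \cdot 10^{-7} i$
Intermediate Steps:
$R = i \sqrt{23}$ ($R = \sqrt{-23} = i \sqrt{23} \approx 4.7958 i$)
$U{\left(A \right)} = \frac{336}{110 + i \sqrt{23}}$ ($U{\left(A \right)} = \frac{200 + 136}{110 + i \sqrt{23}} = \frac{336}{110 + i \sqrt{23}}$)
$\frac{77085 + \sqrt{226978 - 179623}}{115802 + U{\left(327 \right)}} = \frac{77085 + \sqrt{226978 - 179623}}{115802 + \left(\frac{12320}{4041} - \frac{112 i \sqrt{23}}{4041}\right)} = \frac{77085 + \sqrt{47355}}{\frac{467968202}{4041} - \frac{112 i \sqrt{23}}{4041}}$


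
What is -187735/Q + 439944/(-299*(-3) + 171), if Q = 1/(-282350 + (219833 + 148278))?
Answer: -1432930342153/89 ≈ -1.6100e+10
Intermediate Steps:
Q = 1/85761 (Q = 1/(-282350 + 368111) = 1/85761 ≈ 1.1660e-5)
-187735/Q + 439944/(-299*(-3) + 171) = -187735/1/85761 + 439944/(-299*(-3) + 171) = -187735*85761 + 439944/(897 + 171) = -16100341335 + 439944/1068 = -16100341335 + 439944*(1/1068) = -16100341335 + 36662/89 = -1432930342153/89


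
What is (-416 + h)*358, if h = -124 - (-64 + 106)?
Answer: -208356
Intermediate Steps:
h = -166 (h = -124 - 1*42 = -124 - 42 = -166)
(-416 + h)*358 = (-416 - 166)*358 = -582*358 = -208356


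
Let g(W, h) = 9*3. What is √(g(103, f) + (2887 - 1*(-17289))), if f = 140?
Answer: √20203 ≈ 142.14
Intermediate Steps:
g(W, h) = 27
√(g(103, f) + (2887 - 1*(-17289))) = √(27 + (2887 - 1*(-17289))) = √(27 + (2887 + 17289)) = √(27 + 20176) = √20203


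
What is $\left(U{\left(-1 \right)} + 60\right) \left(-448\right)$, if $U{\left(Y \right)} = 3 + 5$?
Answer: $-30464$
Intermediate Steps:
$U{\left(Y \right)} = 8$
$\left(U{\left(-1 \right)} + 60\right) \left(-448\right) = \left(8 + 60\right) \left(-448\right) = 68 \left(-448\right) = -30464$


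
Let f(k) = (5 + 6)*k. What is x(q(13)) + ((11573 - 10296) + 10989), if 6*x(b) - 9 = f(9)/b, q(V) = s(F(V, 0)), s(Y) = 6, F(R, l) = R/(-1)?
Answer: 49081/4 ≈ 12270.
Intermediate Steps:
F(R, l) = -R (F(R, l) = R*(-1) = -R)
q(V) = 6
f(k) = 11*k
x(b) = 3/2 + 33/(2*b) (x(b) = 3/2 + ((11*9)/b)/6 = 3/2 + (99/b)/6 = 3/2 + 33/(2*b))
x(q(13)) + ((11573 - 10296) + 10989) = (3/2)*(11 + 6)/6 + ((11573 - 10296) + 10989) = (3/2)*(1/6)*17 + (1277 + 10989) = 17/4 + 12266 = 49081/4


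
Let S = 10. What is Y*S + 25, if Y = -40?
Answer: -375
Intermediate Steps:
Y*S + 25 = -40*10 + 25 = -400 + 25 = -375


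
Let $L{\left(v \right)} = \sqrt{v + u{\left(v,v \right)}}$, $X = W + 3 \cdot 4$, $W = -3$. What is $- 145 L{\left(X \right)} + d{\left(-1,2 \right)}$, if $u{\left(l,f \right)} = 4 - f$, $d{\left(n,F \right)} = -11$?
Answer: $-301$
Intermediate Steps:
$X = 9$ ($X = -3 + 3 \cdot 4 = -3 + 12 = 9$)
$L{\left(v \right)} = 2$ ($L{\left(v \right)} = \sqrt{v - \left(-4 + v\right)} = \sqrt{4} = 2$)
$- 145 L{\left(X \right)} + d{\left(-1,2 \right)} = \left(-145\right) 2 - 11 = -290 - 11 = -301$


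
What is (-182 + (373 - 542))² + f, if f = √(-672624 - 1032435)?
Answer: 123201 + 3*I*√189451 ≈ 1.232e+5 + 1305.8*I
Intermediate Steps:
f = 3*I*√189451 (f = √(-1705059) = 3*I*√189451 ≈ 1305.8*I)
(-182 + (373 - 542))² + f = (-182 + (373 - 542))² + 3*I*√189451 = (-182 - 169)² + 3*I*√189451 = (-351)² + 3*I*√189451 = 123201 + 3*I*√189451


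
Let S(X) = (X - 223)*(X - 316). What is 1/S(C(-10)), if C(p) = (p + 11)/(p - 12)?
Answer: 484/34118371 ≈ 1.4186e-5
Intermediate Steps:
C(p) = (11 + p)/(-12 + p)
S(X) = (-316 + X)*(-223 + X) (S(X) = (-223 + X)*(-316 + X) = (-316 + X)*(-223 + X))
1/S(C(-10)) = 1/(70468 + ((11 - 10)/(-12 - 10))² - 539*(11 - 10)/(-12 - 10)) = 1/(70468 + (1/(-22))² - 539/(-22)) = 1/(70468 + (-1/22*1)² - (-49)/2) = 1/(70468 + (-1/22)² - 539*(-1/22)) = 1/(70468 + 1/484 + 49/2) = 1/(34118371/484) = 484/34118371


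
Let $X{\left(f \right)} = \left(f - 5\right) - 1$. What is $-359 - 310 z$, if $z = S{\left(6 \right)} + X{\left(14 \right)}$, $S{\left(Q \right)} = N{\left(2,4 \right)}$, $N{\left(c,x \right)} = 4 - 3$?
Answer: $-3149$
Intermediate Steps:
$N{\left(c,x \right)} = 1$ ($N{\left(c,x \right)} = 4 - 3 = 1$)
$S{\left(Q \right)} = 1$
$X{\left(f \right)} = -6 + f$ ($X{\left(f \right)} = \left(-5 + f\right) - 1 = -6 + f$)
$z = 9$ ($z = 1 + \left(-6 + 14\right) = 1 + 8 = 9$)
$-359 - 310 z = -359 - 2790 = -3149$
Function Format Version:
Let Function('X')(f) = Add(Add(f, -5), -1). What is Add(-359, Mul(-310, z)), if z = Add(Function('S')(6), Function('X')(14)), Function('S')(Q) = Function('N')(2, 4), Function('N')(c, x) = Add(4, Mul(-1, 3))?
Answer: -3149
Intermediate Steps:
Function('N')(c, x) = 1 (Function('N')(c, x) = Add(4, -3) = 1)
Function('S')(Q) = 1
Function('X')(f) = Add(-6, f) (Function('X')(f) = Add(Add(-5, f), -1) = Add(-6, f))
z = 9 (z = Add(1, Add(-6, 14)) = Add(1, 8) = 9)
Add(-359, Mul(-310, z)) = Add(-359, Mul(-310, 9)) = Add(-359, -2790) = -3149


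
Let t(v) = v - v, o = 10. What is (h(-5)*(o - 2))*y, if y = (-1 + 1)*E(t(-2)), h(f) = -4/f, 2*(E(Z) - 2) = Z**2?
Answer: 0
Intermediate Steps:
t(v) = 0
E(Z) = 2 + Z**2/2
y = 0 (y = (-1 + 1)*(2 + (1/2)*0**2) = 0*(2 + (1/2)*0) = 0*(2 + 0) = 0*2 = 0)
(h(-5)*(o - 2))*y = ((-4/(-5))*(10 - 2))*0 = (-4*(-1/5)*8)*0 = ((4/5)*8)*0 = (32/5)*0 = 0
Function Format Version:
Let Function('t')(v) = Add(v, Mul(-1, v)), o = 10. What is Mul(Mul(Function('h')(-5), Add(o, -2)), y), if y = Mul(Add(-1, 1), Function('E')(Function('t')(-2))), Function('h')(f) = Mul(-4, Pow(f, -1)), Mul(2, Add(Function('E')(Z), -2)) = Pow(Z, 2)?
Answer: 0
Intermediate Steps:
Function('t')(v) = 0
Function('E')(Z) = Add(2, Mul(Rational(1, 2), Pow(Z, 2)))
y = 0 (y = Mul(Add(-1, 1), Add(2, Mul(Rational(1, 2), Pow(0, 2)))) = Mul(0, Add(2, Mul(Rational(1, 2), 0))) = Mul(0, Add(2, 0)) = Mul(0, 2) = 0)
Mul(Mul(Function('h')(-5), Add(o, -2)), y) = Mul(Mul(Mul(-4, Pow(-5, -1)), Add(10, -2)), 0) = Mul(Mul(Mul(-4, Rational(-1, 5)), 8), 0) = Mul(Mul(Rational(4, 5), 8), 0) = Mul(Rational(32, 5), 0) = 0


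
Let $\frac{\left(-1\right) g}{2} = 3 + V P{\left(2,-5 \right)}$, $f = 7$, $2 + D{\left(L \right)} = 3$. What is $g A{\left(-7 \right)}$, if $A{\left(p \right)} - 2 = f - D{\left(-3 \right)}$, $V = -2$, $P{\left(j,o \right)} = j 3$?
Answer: $144$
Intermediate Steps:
$D{\left(L \right)} = 1$ ($D{\left(L \right)} = -2 + 3 = 1$)
$P{\left(j,o \right)} = 3 j$
$A{\left(p \right)} = 8$ ($A{\left(p \right)} = 2 + \left(7 - 1\right) = 2 + 6 = 8$)
$g = 18$ ($g = - 2 \left(3 - 2 \cdot 3 \cdot 2\right) = - 2 \left(3 - 12\right) = \left(-2\right) \left(-9\right) = 18$)
$g A{\left(-7 \right)} = 18 \cdot 8 = 144$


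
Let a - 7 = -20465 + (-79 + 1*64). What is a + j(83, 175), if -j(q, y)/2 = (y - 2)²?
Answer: -80331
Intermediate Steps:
j(q, y) = -2*(-2 + y)² (j(q, y) = -2*(y - 2)² = -2*(-2 + y)²)
a = -20473 (a = 7 + (-20465 + (-79 + 1*64)) = 7 + (-20465 + (-79 + 64)) = 7 + (-20465 - 15) = 7 - 20480 = -20473)
a + j(83, 175) = -20473 - 2*(-2 + 175)² = -20473 - 2*173² = -20473 - 2*29929 = -20473 - 59858 = -80331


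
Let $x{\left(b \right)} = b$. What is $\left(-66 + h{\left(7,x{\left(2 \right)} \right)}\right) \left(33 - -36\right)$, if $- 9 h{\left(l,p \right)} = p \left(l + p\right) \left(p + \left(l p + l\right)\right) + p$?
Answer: $- \frac{23230}{3} \approx -7743.3$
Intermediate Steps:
$h{\left(l,p \right)} = - \frac{p}{9} - \frac{p \left(l + p\right) \left(l + p + l p\right)}{9}$ ($h{\left(l,p \right)} = - \frac{p \left(l + p\right) \left(p + \left(l p + l\right)\right) + p}{9} = - \frac{p \left(l + p\right) \left(p + \left(l + l p\right)\right) + p}{9} = - \frac{p \left(l + p\right) \left(l + p + l p\right) + p}{9} = - \frac{p + p \left(l + p\right) \left(l + p + l p\right)}{9} = - \frac{p}{9} - \frac{p \left(l + p\right) \left(l + p + l p\right)}{9}$)
$\left(-66 + h{\left(7,x{\left(2 \right)} \right)}\right) \left(33 - -36\right) = \left(-66 - \frac{2 \left(1 + 7^{2} + 2^{2} + 7 \cdot 2^{2} + 2 \cdot 7^{2} + 2 \cdot 7 \cdot 2\right)}{9}\right) \left(33 - -36\right) = \left(-66 - \frac{2 \left(1 + 49 + 4 + 7 \cdot 4 + 2 \cdot 49 + 28\right)}{9}\right) \left(33 + 36\right) = \left(-66 - \frac{2 \left(1 + 49 + 4 + 28 + 98 + 28\right)}{9}\right) 69 = \left(-66 - \frac{2}{9} \cdot 208\right) 69 = \left(-66 - \frac{416}{9}\right) 69 = \left(- \frac{1010}{9}\right) 69 = - \frac{23230}{3}$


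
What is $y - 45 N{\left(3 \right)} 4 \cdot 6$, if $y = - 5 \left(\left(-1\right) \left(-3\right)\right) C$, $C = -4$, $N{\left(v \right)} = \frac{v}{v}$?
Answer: $-1020$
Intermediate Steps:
$N{\left(v \right)} = 1$
$y = 60$ ($y = - 5 \left(\left(-1\right) \left(-3\right)\right) \left(-4\right) = \left(-5\right) 3 \left(-4\right) = \left(-15\right) \left(-4\right) = 60$)
$y - 45 N{\left(3 \right)} 4 \cdot 6 = 60 - 45 \cdot 1 \cdot 4 \cdot 6 = 60 - 45 \cdot 4 \cdot 6 = 60 - 1080 = -1020$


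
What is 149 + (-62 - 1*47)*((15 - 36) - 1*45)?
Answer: 7343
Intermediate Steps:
149 + (-62 - 1*47)*((15 - 36) - 1*45) = 149 + (-62 - 47)*(-21 - 45) = 149 - 109*(-66) = 149 + 7194 = 7343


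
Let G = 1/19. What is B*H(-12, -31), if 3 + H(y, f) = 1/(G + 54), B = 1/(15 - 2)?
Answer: -3062/13351 ≈ -0.22935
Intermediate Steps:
G = 1/19 ≈ 0.052632
B = 1/13 ≈ 0.076923
H(y, f) = -3062/1027 (H(y, f) = -3 + 1/(1/19 + 54) = -3 + 1/(1027/19) = -3 + 19/1027 = -3062/1027)
B*H(-12, -31) = (1/13)*(-3062/1027) = -3062/13351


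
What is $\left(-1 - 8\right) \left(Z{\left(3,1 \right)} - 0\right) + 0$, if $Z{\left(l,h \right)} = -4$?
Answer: $36$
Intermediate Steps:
$\left(-1 - 8\right) \left(Z{\left(3,1 \right)} - 0\right) + 0 = \left(-1 - 8\right) \left(-4 - 0\right) + 0 = \left(-1 - 8\right) \left(-4 + 0\right) + 0 = \left(-9\right) \left(-4\right) + 0 = 36 + 0 = 36$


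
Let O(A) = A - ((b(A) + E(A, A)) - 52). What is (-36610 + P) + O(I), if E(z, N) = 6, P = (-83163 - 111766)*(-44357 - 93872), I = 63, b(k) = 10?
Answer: 26944804230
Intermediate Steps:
P = 26944840741 (P = -194929*(-138229) = 26944840741)
O(A) = 36 + A (O(A) = A - ((10 + 6) - 52) = A - (16 - 52) = A - 1*(-36) = A + 36 = 36 + A)
(-36610 + P) + O(I) = (-36610 + 26944840741) + (36 + 63) = 26944804131 + 99 = 26944804230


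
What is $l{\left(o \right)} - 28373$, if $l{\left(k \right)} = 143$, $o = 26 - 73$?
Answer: $-28230$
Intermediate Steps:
$o = -47$ ($o = 26 - 73 = -47$)
$l{\left(o \right)} - 28373 = 143 - 28373 = -28230$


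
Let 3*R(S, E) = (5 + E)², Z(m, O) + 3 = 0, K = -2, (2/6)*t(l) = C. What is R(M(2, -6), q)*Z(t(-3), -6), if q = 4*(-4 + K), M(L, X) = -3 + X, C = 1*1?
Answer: -361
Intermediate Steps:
C = 1
t(l) = 3 (t(l) = 3*1 = 3)
Z(m, O) = -3 (Z(m, O) = -3 + 0 = -3)
q = -24 (q = 4*(-4 - 2) = 4*(-6) = -24)
R(S, E) = (5 + E)²/3
R(M(2, -6), q)*Z(t(-3), -6) = ((5 - 24)²/3)*(-3) = ((⅓)*(-19)²)*(-3) = ((⅓)*361)*(-3) = (361/3)*(-3) = -361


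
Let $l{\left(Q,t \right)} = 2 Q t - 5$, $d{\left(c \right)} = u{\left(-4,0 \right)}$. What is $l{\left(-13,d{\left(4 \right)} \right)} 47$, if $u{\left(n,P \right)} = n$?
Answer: $4653$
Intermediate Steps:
$d{\left(c \right)} = -4$
$l{\left(Q,t \right)} = -5 + 2 Q t$ ($l{\left(Q,t \right)} = 2 Q t - 5 = -5 + 2 Q t$)
$l{\left(-13,d{\left(4 \right)} \right)} 47 = \left(-5 + 2 \left(-13\right) \left(-4\right)\right) 47 = \left(-5 + 104\right) 47 = 99 \cdot 47 = 4653$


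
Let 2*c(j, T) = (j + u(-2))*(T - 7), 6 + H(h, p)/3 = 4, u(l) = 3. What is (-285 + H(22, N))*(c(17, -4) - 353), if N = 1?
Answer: 134733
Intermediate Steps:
H(h, p) = -6 (H(h, p) = -18 + 3*4 = -18 + 12 = -6)
c(j, T) = (-7 + T)*(3 + j)/2 (c(j, T) = ((j + 3)*(T - 7))/2 = ((3 + j)*(-7 + T))/2 = ((-7 + T)*(3 + j))/2 = (-7 + T)*(3 + j)/2)
(-285 + H(22, N))*(c(17, -4) - 353) = (-285 - 6)*((-21/2 - 7/2*17 + (3/2)*(-4) + (½)*(-4)*17) - 353) = -291*((-21/2 - 119/2 - 6 - 34) - 353) = -291*(-110 - 353) = -291*(-463) = 134733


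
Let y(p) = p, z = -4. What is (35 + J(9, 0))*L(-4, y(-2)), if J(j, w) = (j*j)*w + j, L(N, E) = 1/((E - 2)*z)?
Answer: 11/4 ≈ 2.7500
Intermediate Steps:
L(N, E) = 1/(8 - 4*E) (L(N, E) = 1/((E - 2)*(-4)) = 1/((-2 + E)*(-4)) = 1/(8 - 4*E))
J(j, w) = j + w*j² (J(j, w) = j²*w + j = w*j² + j = j + w*j²)
(35 + J(9, 0))*L(-4, y(-2)) = (35 + 9*(1 + 9*0))*(-1/(-8 + 4*(-2))) = (35 + 9*(1 + 0))*(-1/(-8 - 8)) = (35 + 9*1)*(-1/(-16)) = (35 + 9)*(-1*(-1/16)) = 44*(1/16) = 11/4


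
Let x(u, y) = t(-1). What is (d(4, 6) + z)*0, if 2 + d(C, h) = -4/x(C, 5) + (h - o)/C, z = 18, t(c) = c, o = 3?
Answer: 0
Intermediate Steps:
x(u, y) = -1
d(C, h) = 2 + (-3 + h)/C (d(C, h) = -2 + (-4/(-1) + (h - 1*3)/C) = -2 + (-4*(-1) + (h - 3)/C) = -2 + (4 + (-3 + h)/C) = 2 + (-3 + h)/C)
(d(4, 6) + z)*0 = ((-3 + 6 + 2*4)/4 + 18)*0 = ((-3 + 6 + 8)/4 + 18)*0 = ((1/4)*11 + 18)*0 = (11/4 + 18)*0 = (83/4)*0 = 0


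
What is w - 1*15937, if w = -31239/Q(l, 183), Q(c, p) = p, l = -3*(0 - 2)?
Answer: -982570/61 ≈ -16108.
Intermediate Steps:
l = 6 (l = -3*(-2) = 6)
w = -10413/61 (w = -31239/183 = -31239*1/183 = -10413/61 ≈ -170.70)
w - 1*15937 = -10413/61 - 1*15937 = -10413/61 - 15937 = -982570/61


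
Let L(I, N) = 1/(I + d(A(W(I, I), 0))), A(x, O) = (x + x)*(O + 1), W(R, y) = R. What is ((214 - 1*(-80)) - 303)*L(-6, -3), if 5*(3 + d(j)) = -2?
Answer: 45/47 ≈ 0.95745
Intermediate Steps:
A(x, O) = 2*x*(1 + O) (A(x, O) = (2*x)*(1 + O) = 2*x*(1 + O))
d(j) = -17/5 (d(j) = -3 + (⅕)*(-2) = -3 - ⅖ = -17/5)
L(I, N) = 1/(-17/5 + I) (L(I, N) = 1/(I - 17/5) = 1/(-17/5 + I))
((214 - 1*(-80)) - 303)*L(-6, -3) = ((214 - 1*(-80)) - 303)*(5/(-17 + 5*(-6))) = ((214 + 80) - 303)*(5/(-17 - 30)) = (294 - 303)*(5/(-47)) = -45*(-1)/47 = -9*(-5/47) = 45/47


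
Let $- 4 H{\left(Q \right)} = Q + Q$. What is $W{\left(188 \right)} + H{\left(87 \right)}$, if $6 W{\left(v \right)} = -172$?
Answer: $- \frac{433}{6} \approx -72.167$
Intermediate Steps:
$W{\left(v \right)} = - \frac{86}{3}$ ($W{\left(v \right)} = \frac{1}{6} \left(-172\right) = - \frac{86}{3}$)
$H{\left(Q \right)} = - \frac{Q}{2}$ ($H{\left(Q \right)} = - \frac{Q + Q}{4} = - \frac{2 Q}{4} = - \frac{Q}{2}$)
$W{\left(188 \right)} + H{\left(87 \right)} = - \frac{86}{3} - \frac{87}{2} = - \frac{433}{6}$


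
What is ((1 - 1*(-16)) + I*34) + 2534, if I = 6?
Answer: 2755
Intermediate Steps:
((1 - 1*(-16)) + I*34) + 2534 = ((1 - 1*(-16)) + 6*34) + 2534 = ((1 + 16) + 204) + 2534 = (17 + 204) + 2534 = 221 + 2534 = 2755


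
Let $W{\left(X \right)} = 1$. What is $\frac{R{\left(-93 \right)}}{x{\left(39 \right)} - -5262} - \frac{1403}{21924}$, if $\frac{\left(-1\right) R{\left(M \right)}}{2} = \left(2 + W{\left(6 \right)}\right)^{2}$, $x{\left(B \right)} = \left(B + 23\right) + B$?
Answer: $- \frac{7918921}{117578412} \approx -0.06735$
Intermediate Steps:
$x{\left(B \right)} = 23 + 2 B$ ($x{\left(B \right)} = \left(23 + B\right) + B = 23 + 2 B$)
$R{\left(M \right)} = -18$ ($R{\left(M \right)} = - 2 \left(2 + 1\right)^{2} = - 2 \cdot 3^{2} = \left(-2\right) 9 = -18$)
$\frac{R{\left(-93 \right)}}{x{\left(39 \right)} - -5262} - \frac{1403}{21924} = - \frac{18}{\left(23 + 2 \cdot 39\right) - -5262} - \frac{1403}{21924} = - \frac{18}{\left(23 + 78\right) + 5262} - \frac{1403}{21924} = - \frac{18}{101 + 5262} - \frac{1403}{21924} = - \frac{18}{5363} - \frac{1403}{21924} = - \frac{7918921}{117578412}$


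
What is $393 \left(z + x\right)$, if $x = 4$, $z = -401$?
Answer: $-156021$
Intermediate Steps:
$393 \left(z + x\right) = 393 \left(-401 + 4\right) = 393 \left(-397\right) = -156021$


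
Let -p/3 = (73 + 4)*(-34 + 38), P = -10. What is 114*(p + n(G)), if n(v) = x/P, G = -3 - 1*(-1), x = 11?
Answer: -527307/5 ≈ -1.0546e+5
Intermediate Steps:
G = -2 (G = -3 + 1 = -2)
n(v) = -11/10 (n(v) = 11/(-10) = 11*(-⅒) = -11/10)
p = -924 (p = -3*(73 + 4)*(-34 + 38) = -231*4 = -3*308 = -924)
114*(p + n(G)) = 114*(-924 - 11/10) = 114*(-9251/10) = -527307/5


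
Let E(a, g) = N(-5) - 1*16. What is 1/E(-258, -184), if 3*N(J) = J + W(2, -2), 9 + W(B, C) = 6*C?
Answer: -3/74 ≈ -0.040541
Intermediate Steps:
W(B, C) = -9 + 6*C
N(J) = -7 + J/3 (N(J) = (J + (-9 + 6*(-2)))/3 = (J + (-9 - 12))/3 = (J - 21)/3 = (-21 + J)/3 = -7 + J/3)
E(a, g) = -74/3 (E(a, g) = (-7 + (⅓)*(-5)) - 1*16 = (-7 - 5/3) - 16 = -26/3 - 16 = -74/3)
1/E(-258, -184) = 1/(-74/3) = -3/74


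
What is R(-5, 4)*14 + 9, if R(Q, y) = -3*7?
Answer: -285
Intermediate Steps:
R(Q, y) = -21
R(-5, 4)*14 + 9 = -21*14 + 9 = -294 + 9 = -285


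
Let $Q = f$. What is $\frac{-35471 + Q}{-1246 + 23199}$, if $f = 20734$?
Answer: $- \frac{14737}{21953} \approx -0.6713$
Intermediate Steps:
$Q = 20734$
$\frac{-35471 + Q}{-1246 + 23199} = \frac{-35471 + 20734}{-1246 + 23199} = - \frac{14737}{21953}$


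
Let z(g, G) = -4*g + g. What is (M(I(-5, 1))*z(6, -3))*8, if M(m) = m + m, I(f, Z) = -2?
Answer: 576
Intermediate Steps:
z(g, G) = -3*g
M(m) = 2*m
(M(I(-5, 1))*z(6, -3))*8 = ((2*(-2))*(-3*6))*8 = -4*(-18)*8 = 72*8 = 576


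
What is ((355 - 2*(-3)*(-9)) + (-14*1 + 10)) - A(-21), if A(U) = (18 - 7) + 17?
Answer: 269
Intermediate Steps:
A(U) = 28 (A(U) = 11 + 17 = 28)
((355 - 2*(-3)*(-9)) + (-14*1 + 10)) - A(-21) = ((355 - 2*(-3)*(-9)) + (-14*1 + 10)) - 1*28 = ((355 + 6*(-9)) + (-14 + 10)) - 28 = ((355 - 54) - 4) - 28 = (301 - 4) - 28 = 297 - 28 = 269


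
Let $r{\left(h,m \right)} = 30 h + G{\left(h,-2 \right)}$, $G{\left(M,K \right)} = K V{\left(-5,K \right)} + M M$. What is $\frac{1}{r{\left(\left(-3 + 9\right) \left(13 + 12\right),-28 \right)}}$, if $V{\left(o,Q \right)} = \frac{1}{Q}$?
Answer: $\frac{1}{27001} \approx 3.7036 \cdot 10^{-5}$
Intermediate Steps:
$G{\left(M,K \right)} = 1 + M^{2}$ ($G{\left(M,K \right)} = \frac{K}{K} + M M = 1 + M^{2}$)
$r{\left(h,m \right)} = 1 + h^{2} + 30 h$ ($r{\left(h,m \right)} = 30 h + \left(1 + h^{2}\right) = 1 + h^{2} + 30 h$)
$\frac{1}{r{\left(\left(-3 + 9\right) \left(13 + 12\right),-28 \right)}} = \frac{1}{1 + \left(\left(-3 + 9\right) \left(13 + 12\right)\right)^{2} + 30 \left(-3 + 9\right) \left(13 + 12\right)} = \frac{1}{1 + \left(6 \cdot 25\right)^{2} + 30 \cdot 6 \cdot 25} = \frac{1}{1 + 150^{2} + 30 \cdot 150} = \frac{1}{1 + 22500 + 4500} = \frac{1}{27001}$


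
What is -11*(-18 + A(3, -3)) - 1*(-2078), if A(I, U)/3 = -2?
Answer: 2342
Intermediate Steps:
A(I, U) = -6 (A(I, U) = 3*(-2) = -6)
-11*(-18 + A(3, -3)) - 1*(-2078) = -11*(-18 - 6) - 1*(-2078) = -11*(-24) + 2078 = 264 + 2078 = 2342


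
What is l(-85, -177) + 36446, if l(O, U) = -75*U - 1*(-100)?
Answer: 49821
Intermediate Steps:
l(O, U) = 100 - 75*U (l(O, U) = -75*U + 100 = 100 - 75*U)
l(-85, -177) + 36446 = (100 - 75*(-177)) + 36446 = (100 + 13275) + 36446 = 13375 + 36446 = 49821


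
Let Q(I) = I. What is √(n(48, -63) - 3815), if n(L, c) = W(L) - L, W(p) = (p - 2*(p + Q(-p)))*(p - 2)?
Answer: I*√1655 ≈ 40.682*I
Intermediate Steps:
W(p) = p*(-2 + p) (W(p) = (p - 2*(p - p))*(p - 2) = (p - 2*0)*(-2 + p) = (p + 0)*(-2 + p) = p*(-2 + p))
n(L, c) = -L + L*(-2 + L) (n(L, c) = L*(-2 + L) - L = -L + L*(-2 + L))
√(n(48, -63) - 3815) = √(48*(-3 + 48) - 3815) = √(48*45 - 3815) = √(2160 - 3815) = √(-1655) = I*√1655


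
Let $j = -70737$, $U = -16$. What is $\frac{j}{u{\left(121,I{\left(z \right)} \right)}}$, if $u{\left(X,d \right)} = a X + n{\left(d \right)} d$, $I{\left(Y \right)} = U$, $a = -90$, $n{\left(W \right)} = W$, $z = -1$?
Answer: $\frac{70737}{10634} \approx 6.652$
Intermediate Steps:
$I{\left(Y \right)} = -16$
$u{\left(X,d \right)} = d^{2} - 90 X$ ($u{\left(X,d \right)} = - 90 X + d d = - 90 X + d^{2} = d^{2} - 90 X$)
$\frac{j}{u{\left(121,I{\left(z \right)} \right)}} = - \frac{70737}{\left(-16\right)^{2} - 10890} = - \frac{70737}{256 - 10890} = - \frac{70737}{-10634} = \left(-70737\right) \left(- \frac{1}{10634}\right) = \frac{70737}{10634}$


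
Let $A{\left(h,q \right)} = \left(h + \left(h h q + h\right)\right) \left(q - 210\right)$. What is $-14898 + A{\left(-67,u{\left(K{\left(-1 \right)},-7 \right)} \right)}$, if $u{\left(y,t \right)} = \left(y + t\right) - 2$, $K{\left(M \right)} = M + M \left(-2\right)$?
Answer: $7843130$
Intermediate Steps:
$K{\left(M \right)} = - M$ ($K{\left(M \right)} = M - 2 M = - M$)
$u{\left(y,t \right)} = -2 + t + y$ ($u{\left(y,t \right)} = \left(t + y\right) - 2 = -2 + t + y$)
$A{\left(h,q \right)} = \left(-210 + q\right) \left(2 h + q h^{2}\right)$ ($A{\left(h,q \right)} = \left(h + \left(q h^{2} + h\right)\right) \left(-210 + q\right) = \left(h + \left(h + q h^{2}\right)\right) \left(-210 + q\right) = \left(2 h + q h^{2}\right) \left(-210 + q\right) = \left(-210 + q\right) \left(2 h + q h^{2}\right)$)
$-14898 + A{\left(-67,u{\left(K{\left(-1 \right)},-7 \right)} \right)} = -14898 - 67 \left(-420 + 2 \left(-2 - 7 - -1\right) - 67 \left(-2 - 7 - -1\right)^{2} - - 14070 \left(-2 - 7 - -1\right)\right) = -14898 - 67 \left(-420 + 2 \left(-2 - 7 + 1\right) - 67 \left(-2 - 7 + 1\right)^{2} - - 14070 \left(-2 - 7 + 1\right)\right) = -14898 - 67 \left(-420 + 2 \left(-8\right) - 67 \left(-8\right)^{2} - \left(-14070\right) \left(-8\right)\right) = -14898 - 67 \left(-420 - 16 - 4288 - 112560\right) = -14898 - -7858028 = -14898 + 7858028 = 7843130$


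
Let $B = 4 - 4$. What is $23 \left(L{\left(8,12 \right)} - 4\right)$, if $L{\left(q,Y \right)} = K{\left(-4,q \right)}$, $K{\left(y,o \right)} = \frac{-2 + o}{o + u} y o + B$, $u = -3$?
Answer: $- \frac{4876}{5} \approx -975.2$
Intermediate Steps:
$B = 0$
$K{\left(y,o \right)} = \frac{o y \left(-2 + o\right)}{-3 + o}$ ($K{\left(y,o \right)} = \frac{-2 + o}{o - 3} y o + 0 = \frac{-2 + o}{-3 + o} y o + 0 = \frac{y \left(-2 + o\right)}{-3 + o} o + 0 = \frac{o y \left(-2 + o\right)}{-3 + o} + 0 = \frac{o y \left(-2 + o\right)}{-3 + o}$)
$L{\left(q,Y \right)} = - \frac{4 q \left(-2 + q\right)}{-3 + q}$ ($L{\left(q,Y \right)} = q \left(-4\right) \frac{1}{-3 + q} \left(-2 + q\right) = - \frac{4 q \left(-2 + q\right)}{-3 + q}$)
$23 \left(L{\left(8,12 \right)} - 4\right) = 23 \left(4 \cdot 8 \frac{1}{-3 + 8} \left(2 - 8\right) - 4\right) = 23 \left(4 \cdot 8 \cdot \frac{1}{5} \left(2 - 8\right) - 4\right) = 23 \left(4 \cdot 8 \cdot \frac{1}{5} \left(-6\right) - 4\right) = 23 \left(- \frac{192}{5} - 4\right) = 23 \left(- \frac{212}{5}\right) = - \frac{4876}{5}$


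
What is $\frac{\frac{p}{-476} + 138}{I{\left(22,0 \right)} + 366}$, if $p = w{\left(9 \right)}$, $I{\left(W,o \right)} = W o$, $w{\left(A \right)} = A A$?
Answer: $\frac{21869}{58072} \approx 0.37658$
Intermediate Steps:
$w{\left(A \right)} = A^{2}$
$p = 81$ ($p = 9^{2} = 81$)
$\frac{\frac{p}{-476} + 138}{I{\left(22,0 \right)} + 366} = \frac{\frac{81}{-476} + 138}{22 \cdot 0 + 366} = \frac{81 \left(- \frac{1}{476}\right) + 138}{0 + 366} = \frac{- \frac{81}{476} + 138}{366} = \frac{65607}{476} \cdot \frac{1}{366} = \frac{21869}{58072}$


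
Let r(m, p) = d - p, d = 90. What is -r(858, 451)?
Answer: 361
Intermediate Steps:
r(m, p) = 90 - p
-r(858, 451) = -(90 - 1*451) = -(90 - 451) = -1*(-361) = 361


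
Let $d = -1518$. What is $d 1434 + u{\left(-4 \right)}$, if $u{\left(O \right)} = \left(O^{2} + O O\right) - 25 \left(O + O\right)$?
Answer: $-2176580$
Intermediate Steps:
$u{\left(O \right)} = - 50 O + 2 O^{2}$ ($u{\left(O \right)} = \left(O^{2} + O^{2}\right) - 25 \cdot 2 O = 2 O^{2} - 50 O = - 50 O + 2 O^{2}$)
$d 1434 + u{\left(-4 \right)} = \left(-1518\right) 1434 + 2 \left(-4\right) \left(-25 - 4\right) = -2176812 + 2 \left(-4\right) \left(-29\right) = -2176812 + 232 = -2176580$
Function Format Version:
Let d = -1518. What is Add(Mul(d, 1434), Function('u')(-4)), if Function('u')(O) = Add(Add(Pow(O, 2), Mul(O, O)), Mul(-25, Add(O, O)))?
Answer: -2176580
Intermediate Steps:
Function('u')(O) = Add(Mul(-50, O), Mul(2, Pow(O, 2))) (Function('u')(O) = Add(Add(Pow(O, 2), Pow(O, 2)), Mul(-25, Mul(2, O))) = Add(Mul(2, Pow(O, 2)), Mul(-50, O)) = Add(Mul(-50, O), Mul(2, Pow(O, 2))))
Add(Mul(d, 1434), Function('u')(-4)) = Add(Mul(-1518, 1434), Mul(2, -4, Add(-25, -4))) = Add(-2176812, Mul(2, -4, -29)) = Add(-2176812, 232) = -2176580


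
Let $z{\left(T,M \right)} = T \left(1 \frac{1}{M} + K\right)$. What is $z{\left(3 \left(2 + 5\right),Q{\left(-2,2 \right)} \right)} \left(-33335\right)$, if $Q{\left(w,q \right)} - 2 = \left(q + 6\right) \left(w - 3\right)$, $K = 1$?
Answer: $- \frac{25901295}{38} \approx -6.8161 \cdot 10^{5}$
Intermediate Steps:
$Q{\left(w,q \right)} = 2 + \left(-3 + w\right) \left(6 + q\right)$ ($Q{\left(w,q \right)} = 2 + \left(q + 6\right) \left(w - 3\right) = 2 + \left(6 + q\right) \left(-3 + w\right) = 2 + \left(-3 + w\right) \left(6 + q\right)$)
$z{\left(T,M \right)} = T \left(1 + \frac{1}{M}\right)$ ($z{\left(T,M \right)} = T \left(1 \frac{1}{M} + 1\right) = T \left(\frac{1}{M} + 1\right) = T \left(1 + \frac{1}{M}\right)$)
$z{\left(3 \left(2 + 5\right),Q{\left(-2,2 \right)} \right)} \left(-33335\right) = \left(3 \left(2 + 5\right) + \frac{3 \left(2 + 5\right)}{-16 - 6 + 6 \left(-2\right) + 2 \left(-2\right)}\right) \left(-33335\right) = \left(3 \cdot 7 + \frac{3 \cdot 7}{-16 - 6 - 12 - 4}\right) \left(-33335\right) = \left(21 + \frac{21}{-38}\right) \left(-33335\right) = \left(21 + 21 \left(- \frac{1}{38}\right)\right) \left(-33335\right) = \left(21 - \frac{21}{38}\right) \left(-33335\right) = \frac{777}{38} \left(-33335\right) = - \frac{25901295}{38}$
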